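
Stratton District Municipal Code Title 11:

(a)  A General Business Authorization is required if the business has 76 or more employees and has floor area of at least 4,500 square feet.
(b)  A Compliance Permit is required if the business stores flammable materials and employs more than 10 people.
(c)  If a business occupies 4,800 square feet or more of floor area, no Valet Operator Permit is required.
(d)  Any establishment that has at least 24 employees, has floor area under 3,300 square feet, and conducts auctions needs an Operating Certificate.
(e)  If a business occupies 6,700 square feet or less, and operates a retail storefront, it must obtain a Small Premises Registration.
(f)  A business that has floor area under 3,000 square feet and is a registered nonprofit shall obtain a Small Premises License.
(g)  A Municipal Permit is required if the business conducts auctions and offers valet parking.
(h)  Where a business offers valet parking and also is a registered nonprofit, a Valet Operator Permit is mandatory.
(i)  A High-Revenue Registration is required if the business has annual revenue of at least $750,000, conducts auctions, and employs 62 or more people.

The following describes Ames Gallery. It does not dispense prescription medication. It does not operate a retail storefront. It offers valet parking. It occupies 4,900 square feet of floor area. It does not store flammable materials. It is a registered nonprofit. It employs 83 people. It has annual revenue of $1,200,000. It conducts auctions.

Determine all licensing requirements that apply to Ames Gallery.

General Business Authorization, High-Revenue Registration, Municipal Permit

(a) employees 83 ≥ 76; floor area 4,900 square feet ≥ 4,500 square feet → General Business Authorization required.
(b) does not store flammable materials; employees 83 > 10 → Compliance Permit not required.
(c) floor area 4,900 square feet ≥ 4,800 square feet → exempt from Valet Operator Permit.
(d) employees 83 ≥ 24; floor area 4,900 square feet ≥ 3,300 square feet; conducts auctions → Operating Certificate not required.
(e) floor area 4,900 square feet ≤ 6,700 square feet; does not operate a retail storefront → Small Premises Registration not required.
(f) floor area 4,900 square feet ≥ 3,000 square feet; is a registered nonprofit → Small Premises License not required.
(g) conducts auctions; offers valet parking → Municipal Permit required.
(h) offers valet parking; is a registered nonprofit → Valet Operator Permit required.
(i) revenue $1,200,000 ≥ $750,000; conducts auctions; employees 83 ≥ 62 → High-Revenue Registration required.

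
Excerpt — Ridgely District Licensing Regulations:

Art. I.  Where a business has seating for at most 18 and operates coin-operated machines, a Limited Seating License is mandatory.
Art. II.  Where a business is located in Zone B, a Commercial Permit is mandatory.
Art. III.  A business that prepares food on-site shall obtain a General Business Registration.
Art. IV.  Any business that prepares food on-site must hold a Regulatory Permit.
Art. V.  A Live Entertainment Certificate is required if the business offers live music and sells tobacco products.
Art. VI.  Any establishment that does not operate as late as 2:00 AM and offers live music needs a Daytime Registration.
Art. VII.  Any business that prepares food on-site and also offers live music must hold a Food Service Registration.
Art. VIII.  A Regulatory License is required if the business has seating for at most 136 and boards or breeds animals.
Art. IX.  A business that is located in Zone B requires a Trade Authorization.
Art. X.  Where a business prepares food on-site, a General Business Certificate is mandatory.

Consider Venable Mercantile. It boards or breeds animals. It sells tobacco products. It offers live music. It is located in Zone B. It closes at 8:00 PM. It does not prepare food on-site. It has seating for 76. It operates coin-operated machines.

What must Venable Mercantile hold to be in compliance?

Commercial Permit, Daytime Registration, Live Entertainment Certificate, Regulatory License, Trade Authorization

Art. I. seating 76 > 18; operates coin-operated machines → Limited Seating License not required.
Art. II. is located in Zone B → Commercial Permit required.
Art. III. does not prepare food on-site → General Business Registration not required.
Art. IV. does not prepare food on-site → Regulatory Permit not required.
Art. V. offers live music; sells tobacco products → Live Entertainment Certificate required.
Art. VI. closes 8:00 PM, at/before 2:00 AM; offers live music → Daytime Registration required.
Art. VII. does not prepare food on-site; offers live music → Food Service Registration not required.
Art. VIII. seating 76 ≤ 136; boards or breeds animals → Regulatory License required.
Art. IX. is located in Zone B → Trade Authorization required.
Art. X. does not prepare food on-site → General Business Certificate not required.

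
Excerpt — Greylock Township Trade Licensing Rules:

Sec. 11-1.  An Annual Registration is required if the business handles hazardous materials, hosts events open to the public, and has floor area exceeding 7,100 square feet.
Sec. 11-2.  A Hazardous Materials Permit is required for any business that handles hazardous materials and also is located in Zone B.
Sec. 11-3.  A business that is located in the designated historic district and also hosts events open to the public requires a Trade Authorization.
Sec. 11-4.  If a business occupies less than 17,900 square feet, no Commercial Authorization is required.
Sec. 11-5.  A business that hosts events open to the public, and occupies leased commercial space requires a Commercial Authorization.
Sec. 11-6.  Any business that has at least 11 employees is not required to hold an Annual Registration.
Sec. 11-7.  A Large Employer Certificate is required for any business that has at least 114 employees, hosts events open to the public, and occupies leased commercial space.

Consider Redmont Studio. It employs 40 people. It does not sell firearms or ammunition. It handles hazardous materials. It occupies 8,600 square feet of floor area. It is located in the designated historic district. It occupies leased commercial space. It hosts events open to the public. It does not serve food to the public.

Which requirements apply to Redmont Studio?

Sec. 11-1. handles hazardous materials; hosts events open to the public; floor area 8,600 square feet > 7,100 square feet → Annual Registration required.
Sec. 11-2. handles hazardous materials; is located in the designated historic district (not: is located in Zone B) → Hazardous Materials Permit not required.
Sec. 11-3. is located in the designated historic district; hosts events open to the public → Trade Authorization required.
Sec. 11-4. floor area 8,600 square feet < 17,900 square feet → exempt from Commercial Authorization.
Sec. 11-5. hosts events open to the public; occupies leased commercial space → Commercial Authorization required.
Sec. 11-6. employees 40 ≥ 11 → exempt from Annual Registration.
Sec. 11-7. employees 40 < 114; hosts events open to the public; occupies leased commercial space → Large Employer Certificate not required.

Trade Authorization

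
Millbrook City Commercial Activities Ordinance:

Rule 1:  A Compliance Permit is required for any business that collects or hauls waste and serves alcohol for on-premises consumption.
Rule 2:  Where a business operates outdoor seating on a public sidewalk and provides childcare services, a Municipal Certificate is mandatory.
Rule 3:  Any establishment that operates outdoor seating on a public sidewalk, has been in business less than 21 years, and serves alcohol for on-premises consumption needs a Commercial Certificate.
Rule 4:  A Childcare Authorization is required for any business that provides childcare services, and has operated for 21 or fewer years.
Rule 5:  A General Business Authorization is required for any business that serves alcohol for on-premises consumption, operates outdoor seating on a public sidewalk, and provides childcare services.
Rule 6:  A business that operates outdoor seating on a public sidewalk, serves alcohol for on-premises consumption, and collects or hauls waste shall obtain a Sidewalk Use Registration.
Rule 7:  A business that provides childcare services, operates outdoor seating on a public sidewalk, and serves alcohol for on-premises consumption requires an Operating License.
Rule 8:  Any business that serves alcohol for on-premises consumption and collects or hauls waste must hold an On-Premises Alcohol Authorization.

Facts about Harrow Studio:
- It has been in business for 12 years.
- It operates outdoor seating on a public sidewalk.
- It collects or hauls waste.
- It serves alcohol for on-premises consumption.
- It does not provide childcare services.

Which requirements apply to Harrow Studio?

Commercial Certificate, Compliance Permit, On-Premises Alcohol Authorization, Sidewalk Use Registration

Rule 1: collects or hauls waste; serves alcohol for on-premises consumption → Compliance Permit required.
Rule 2: operates outdoor seating on a public sidewalk; does not provide childcare services → Municipal Certificate not required.
Rule 3: operates outdoor seating on a public sidewalk; years in business 12 < 21; serves alcohol for on-premises consumption → Commercial Certificate required.
Rule 4: does not provide childcare services; years in business 12 ≤ 21 → Childcare Authorization not required.
Rule 5: serves alcohol for on-premises consumption; operates outdoor seating on a public sidewalk; does not provide childcare services → General Business Authorization not required.
Rule 6: operates outdoor seating on a public sidewalk; serves alcohol for on-premises consumption; collects or hauls waste → Sidewalk Use Registration required.
Rule 7: does not provide childcare services; operates outdoor seating on a public sidewalk; serves alcohol for on-premises consumption → Operating License not required.
Rule 8: serves alcohol for on-premises consumption; collects or hauls waste → On-Premises Alcohol Authorization required.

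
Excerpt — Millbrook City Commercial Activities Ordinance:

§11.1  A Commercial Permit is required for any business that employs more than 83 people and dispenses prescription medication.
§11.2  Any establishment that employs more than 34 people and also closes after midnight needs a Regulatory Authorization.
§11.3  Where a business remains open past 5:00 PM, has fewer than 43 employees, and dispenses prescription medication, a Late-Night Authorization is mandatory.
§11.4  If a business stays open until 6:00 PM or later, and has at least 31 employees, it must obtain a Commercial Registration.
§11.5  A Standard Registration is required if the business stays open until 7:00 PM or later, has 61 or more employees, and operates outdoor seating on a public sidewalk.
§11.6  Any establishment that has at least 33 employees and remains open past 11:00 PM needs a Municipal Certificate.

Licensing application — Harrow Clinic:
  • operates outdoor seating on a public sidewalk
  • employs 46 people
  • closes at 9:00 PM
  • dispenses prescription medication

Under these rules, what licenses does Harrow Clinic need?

§11.1 employees 46 ≤ 83; dispenses prescription medication → Commercial Permit not required.
§11.2 employees 46 > 34; closes 9:00 PM, at/before midnight → Regulatory Authorization not required.
§11.3 closes 9:00 PM, after 5:00 PM; employees 46 ≥ 43; dispenses prescription medication → Late-Night Authorization not required.
§11.4 closes 9:00 PM, after 6:00 PM; employees 46 ≥ 31 → Commercial Registration required.
§11.5 closes 9:00 PM, after 7:00 PM; employees 46 < 61; operates outdoor seating on a public sidewalk → Standard Registration not required.
§11.6 employees 46 ≥ 33; closes 9:00 PM, at/before 11:00 PM → Municipal Certificate not required.

Commercial Registration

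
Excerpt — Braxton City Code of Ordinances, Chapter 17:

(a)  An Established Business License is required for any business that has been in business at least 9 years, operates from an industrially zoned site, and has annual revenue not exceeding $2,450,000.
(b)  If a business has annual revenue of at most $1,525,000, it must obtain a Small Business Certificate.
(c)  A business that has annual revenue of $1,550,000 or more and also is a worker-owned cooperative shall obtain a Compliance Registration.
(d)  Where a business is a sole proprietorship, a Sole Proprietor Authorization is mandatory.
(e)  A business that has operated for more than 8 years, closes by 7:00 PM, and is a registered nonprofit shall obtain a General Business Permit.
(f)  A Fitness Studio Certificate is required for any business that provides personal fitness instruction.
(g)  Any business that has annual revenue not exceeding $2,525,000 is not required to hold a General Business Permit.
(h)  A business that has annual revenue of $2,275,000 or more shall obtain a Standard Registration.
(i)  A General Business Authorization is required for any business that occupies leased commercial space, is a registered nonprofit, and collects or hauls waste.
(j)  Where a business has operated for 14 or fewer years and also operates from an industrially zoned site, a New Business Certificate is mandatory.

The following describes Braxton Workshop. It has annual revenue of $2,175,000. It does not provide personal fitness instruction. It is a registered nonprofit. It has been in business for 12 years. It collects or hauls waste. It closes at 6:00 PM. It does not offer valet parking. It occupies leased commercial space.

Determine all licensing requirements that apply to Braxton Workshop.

General Business Authorization

(a) years in business 12 ≥ 9; occupies leased commercial space (not: operates from an industrially zoned site); revenue $2,175,000 ≤ $2,450,000 → Established Business License not required.
(b) revenue $2,175,000 > $1,525,000 → Small Business Certificate not required.
(c) revenue $2,175,000 ≥ $1,550,000; is a registered nonprofit (not: is a worker-owned cooperative) → Compliance Registration not required.
(d) is a registered nonprofit (not: is a sole proprietorship) → Sole Proprietor Authorization not required.
(e) years in business 12 > 8; closes 6:00 PM, at/before 7:00 PM; is a registered nonprofit → General Business Permit required.
(f) does not provide personal fitness instruction → Fitness Studio Certificate not required.
(g) revenue $2,175,000 ≤ $2,525,000 → exempt from General Business Permit.
(h) revenue $2,175,000 < $2,275,000 → Standard Registration not required.
(i) occupies leased commercial space; is a registered nonprofit; collects or hauls waste → General Business Authorization required.
(j) years in business 12 ≤ 14; occupies leased commercial space (not: operates from an industrially zoned site) → New Business Certificate not required.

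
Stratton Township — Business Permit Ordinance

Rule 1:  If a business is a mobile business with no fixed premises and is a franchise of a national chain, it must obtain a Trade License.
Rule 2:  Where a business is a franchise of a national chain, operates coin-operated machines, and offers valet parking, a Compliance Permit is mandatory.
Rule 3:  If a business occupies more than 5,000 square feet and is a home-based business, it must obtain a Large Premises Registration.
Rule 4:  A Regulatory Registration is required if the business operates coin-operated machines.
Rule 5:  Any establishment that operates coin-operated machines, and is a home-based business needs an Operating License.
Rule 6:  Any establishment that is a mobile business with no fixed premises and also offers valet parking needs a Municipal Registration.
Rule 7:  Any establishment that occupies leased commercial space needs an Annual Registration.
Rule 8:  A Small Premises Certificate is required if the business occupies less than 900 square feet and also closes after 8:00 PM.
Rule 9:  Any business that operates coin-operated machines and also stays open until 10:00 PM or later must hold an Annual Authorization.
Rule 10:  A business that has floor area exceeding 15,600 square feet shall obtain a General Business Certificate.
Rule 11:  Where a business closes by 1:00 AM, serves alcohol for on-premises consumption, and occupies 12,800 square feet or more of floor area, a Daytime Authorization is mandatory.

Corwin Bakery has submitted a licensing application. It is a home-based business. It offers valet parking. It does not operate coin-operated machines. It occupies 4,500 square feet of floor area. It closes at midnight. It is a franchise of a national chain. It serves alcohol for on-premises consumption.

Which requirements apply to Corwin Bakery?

None

Rule 1: is a home-based business (not: is a mobile business with no fixed premises); is a franchise of a national chain → Trade License not required.
Rule 2: is a franchise of a national chain; does not operate coin-operated machines; offers valet parking → Compliance Permit not required.
Rule 3: floor area 4,500 square feet ≤ 5,000 square feet; is a home-based business → Large Premises Registration not required.
Rule 4: does not operate coin-operated machines → Regulatory Registration not required.
Rule 5: does not operate coin-operated machines; is a home-based business → Operating License not required.
Rule 6: is a home-based business (not: is a mobile business with no fixed premises); offers valet parking → Municipal Registration not required.
Rule 7: is a home-based business (not: occupies leased commercial space) → Annual Registration not required.
Rule 8: floor area 4,500 square feet ≥ 900 square feet; closes midnight, after 8:00 PM → Small Premises Certificate not required.
Rule 9: does not operate coin-operated machines; closes midnight, after 10:00 PM → Annual Authorization not required.
Rule 10: floor area 4,500 square feet ≤ 15,600 square feet → General Business Certificate not required.
Rule 11: closes midnight, at/before 1:00 AM; serves alcohol for on-premises consumption; floor area 4,500 square feet < 12,800 square feet → Daytime Authorization not required.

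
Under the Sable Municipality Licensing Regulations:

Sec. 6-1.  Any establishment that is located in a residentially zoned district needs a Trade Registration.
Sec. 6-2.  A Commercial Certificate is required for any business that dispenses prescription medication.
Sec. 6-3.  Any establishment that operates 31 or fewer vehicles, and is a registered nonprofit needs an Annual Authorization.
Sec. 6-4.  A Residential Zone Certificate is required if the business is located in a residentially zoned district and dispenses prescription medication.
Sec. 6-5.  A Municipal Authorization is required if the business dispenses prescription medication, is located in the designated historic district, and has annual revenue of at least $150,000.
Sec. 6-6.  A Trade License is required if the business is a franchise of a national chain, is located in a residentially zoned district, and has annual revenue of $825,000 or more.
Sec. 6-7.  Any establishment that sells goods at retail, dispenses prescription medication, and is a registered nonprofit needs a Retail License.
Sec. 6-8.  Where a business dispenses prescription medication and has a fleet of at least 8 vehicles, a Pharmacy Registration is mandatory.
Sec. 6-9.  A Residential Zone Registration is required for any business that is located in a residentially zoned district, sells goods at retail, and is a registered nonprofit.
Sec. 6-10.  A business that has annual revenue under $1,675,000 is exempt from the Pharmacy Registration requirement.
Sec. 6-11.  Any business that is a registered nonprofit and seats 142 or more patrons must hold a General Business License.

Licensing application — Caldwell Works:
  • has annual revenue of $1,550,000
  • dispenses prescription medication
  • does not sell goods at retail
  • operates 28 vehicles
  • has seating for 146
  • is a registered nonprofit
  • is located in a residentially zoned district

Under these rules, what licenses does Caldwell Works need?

Annual Authorization, Commercial Certificate, General Business License, Residential Zone Certificate, Trade Registration

Sec. 6-1. is located in a residentially zoned district → Trade Registration required.
Sec. 6-2. dispenses prescription medication → Commercial Certificate required.
Sec. 6-3. vehicles 28 ≤ 31; is a registered nonprofit → Annual Authorization required.
Sec. 6-4. is located in a residentially zoned district; dispenses prescription medication → Residential Zone Certificate required.
Sec. 6-5. dispenses prescription medication; is located in a residentially zoned district (not: is located in the designated historic district); revenue $1,550,000 ≥ $150,000 → Municipal Authorization not required.
Sec. 6-6. is a registered nonprofit (not: is a franchise of a national chain); is located in a residentially zoned district; revenue $1,550,000 ≥ $825,000 → Trade License not required.
Sec. 6-7. does not sell goods at retail; dispenses prescription medication; is a registered nonprofit → Retail License not required.
Sec. 6-8. dispenses prescription medication; vehicles 28 ≥ 8 → Pharmacy Registration required.
Sec. 6-9. is located in a residentially zoned district; does not sell goods at retail; is a registered nonprofit → Residential Zone Registration not required.
Sec. 6-10. revenue $1,550,000 < $1,675,000 → exempt from Pharmacy Registration.
Sec. 6-11. is a registered nonprofit; seating 146 ≥ 142 → General Business License required.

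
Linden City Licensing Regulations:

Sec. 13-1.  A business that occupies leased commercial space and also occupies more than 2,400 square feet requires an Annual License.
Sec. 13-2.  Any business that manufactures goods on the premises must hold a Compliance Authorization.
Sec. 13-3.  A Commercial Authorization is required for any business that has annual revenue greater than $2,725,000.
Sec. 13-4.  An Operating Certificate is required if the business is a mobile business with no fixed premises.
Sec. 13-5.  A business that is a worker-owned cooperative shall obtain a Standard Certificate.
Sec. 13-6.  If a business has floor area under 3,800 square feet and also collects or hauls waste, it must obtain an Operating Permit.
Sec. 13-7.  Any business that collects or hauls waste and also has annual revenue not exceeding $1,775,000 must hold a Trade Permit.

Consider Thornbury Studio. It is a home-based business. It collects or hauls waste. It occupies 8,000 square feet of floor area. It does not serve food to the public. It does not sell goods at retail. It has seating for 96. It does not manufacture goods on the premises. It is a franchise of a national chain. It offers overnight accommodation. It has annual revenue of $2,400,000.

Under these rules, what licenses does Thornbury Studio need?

Sec. 13-1. is a home-based business (not: occupies leased commercial space); floor area 8,000 square feet > 2,400 square feet → Annual License not required.
Sec. 13-2. does not manufacture goods on the premises → Compliance Authorization not required.
Sec. 13-3. revenue $2,400,000 ≤ $2,725,000 → Commercial Authorization not required.
Sec. 13-4. is a home-based business (not: is a mobile business with no fixed premises) → Operating Certificate not required.
Sec. 13-5. is a franchise of a national chain (not: is a worker-owned cooperative) → Standard Certificate not required.
Sec. 13-6. floor area 8,000 square feet ≥ 3,800 square feet; collects or hauls waste → Operating Permit not required.
Sec. 13-7. collects or hauls waste; revenue $2,400,000 > $1,775,000 → Trade Permit not required.

None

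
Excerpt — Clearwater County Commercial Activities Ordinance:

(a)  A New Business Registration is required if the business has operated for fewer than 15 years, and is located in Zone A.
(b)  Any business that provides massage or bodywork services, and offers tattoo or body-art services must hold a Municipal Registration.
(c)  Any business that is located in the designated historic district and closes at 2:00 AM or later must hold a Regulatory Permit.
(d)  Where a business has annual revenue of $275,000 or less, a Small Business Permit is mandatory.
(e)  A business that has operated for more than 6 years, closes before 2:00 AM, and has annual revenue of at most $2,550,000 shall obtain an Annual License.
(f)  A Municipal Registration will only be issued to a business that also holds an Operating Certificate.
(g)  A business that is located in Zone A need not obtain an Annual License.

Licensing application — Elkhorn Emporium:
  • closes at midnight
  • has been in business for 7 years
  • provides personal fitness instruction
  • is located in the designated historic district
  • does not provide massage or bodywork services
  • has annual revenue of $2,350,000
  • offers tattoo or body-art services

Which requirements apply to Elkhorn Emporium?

(a) years in business 7 < 15; is located in the designated historic district (not: is located in Zone A) → New Business Registration not required.
(b) does not provide massage or bodywork services; offers tattoo or body-art services → Municipal Registration not required.
(c) is located in the designated historic district; closes midnight, at/before 2:00 AM → Regulatory Permit not required.
(d) revenue $2,350,000 > $275,000 → Small Business Permit not required.
(e) years in business 7 > 6; closes midnight, at/before 2:00 AM; revenue $2,350,000 ≤ $2,550,000 → Annual License required.
(f) Municipal Registration is not required → no effect.
(g) is located in the designated historic district (not: is located in Zone A) → Annual License exemption does not apply.

Annual License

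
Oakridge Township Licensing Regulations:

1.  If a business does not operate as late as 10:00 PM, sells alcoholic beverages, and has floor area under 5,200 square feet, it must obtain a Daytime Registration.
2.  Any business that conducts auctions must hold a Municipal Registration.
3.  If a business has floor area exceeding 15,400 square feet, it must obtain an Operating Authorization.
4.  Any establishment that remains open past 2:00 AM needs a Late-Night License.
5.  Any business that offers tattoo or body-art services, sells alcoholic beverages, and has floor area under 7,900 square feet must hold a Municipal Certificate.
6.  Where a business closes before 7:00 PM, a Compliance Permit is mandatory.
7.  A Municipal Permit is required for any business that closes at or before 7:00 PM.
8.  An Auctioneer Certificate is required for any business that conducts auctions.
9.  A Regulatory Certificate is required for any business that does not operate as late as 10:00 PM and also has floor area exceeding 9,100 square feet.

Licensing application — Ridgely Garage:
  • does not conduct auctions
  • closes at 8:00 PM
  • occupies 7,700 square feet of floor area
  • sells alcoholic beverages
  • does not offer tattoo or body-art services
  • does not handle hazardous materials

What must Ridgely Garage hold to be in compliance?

1. closes 8:00 PM, at/before 10:00 PM; sells alcoholic beverages; floor area 7,700 square feet ≥ 5,200 square feet → Daytime Registration not required.
2. does not conduct auctions → Municipal Registration not required.
3. floor area 7,700 square feet ≤ 15,400 square feet → Operating Authorization not required.
4. closes 8:00 PM, at/before 2:00 AM → Late-Night License not required.
5. does not offer tattoo or body-art services; sells alcoholic beverages; floor area 7,700 square feet < 7,900 square feet → Municipal Certificate not required.
6. closes 8:00 PM, after 7:00 PM → Compliance Permit not required.
7. closes 8:00 PM, after 7:00 PM → Municipal Permit not required.
8. does not conduct auctions → Auctioneer Certificate not required.
9. closes 8:00 PM, at/before 10:00 PM; floor area 7,700 square feet ≤ 9,100 square feet → Regulatory Certificate not required.

None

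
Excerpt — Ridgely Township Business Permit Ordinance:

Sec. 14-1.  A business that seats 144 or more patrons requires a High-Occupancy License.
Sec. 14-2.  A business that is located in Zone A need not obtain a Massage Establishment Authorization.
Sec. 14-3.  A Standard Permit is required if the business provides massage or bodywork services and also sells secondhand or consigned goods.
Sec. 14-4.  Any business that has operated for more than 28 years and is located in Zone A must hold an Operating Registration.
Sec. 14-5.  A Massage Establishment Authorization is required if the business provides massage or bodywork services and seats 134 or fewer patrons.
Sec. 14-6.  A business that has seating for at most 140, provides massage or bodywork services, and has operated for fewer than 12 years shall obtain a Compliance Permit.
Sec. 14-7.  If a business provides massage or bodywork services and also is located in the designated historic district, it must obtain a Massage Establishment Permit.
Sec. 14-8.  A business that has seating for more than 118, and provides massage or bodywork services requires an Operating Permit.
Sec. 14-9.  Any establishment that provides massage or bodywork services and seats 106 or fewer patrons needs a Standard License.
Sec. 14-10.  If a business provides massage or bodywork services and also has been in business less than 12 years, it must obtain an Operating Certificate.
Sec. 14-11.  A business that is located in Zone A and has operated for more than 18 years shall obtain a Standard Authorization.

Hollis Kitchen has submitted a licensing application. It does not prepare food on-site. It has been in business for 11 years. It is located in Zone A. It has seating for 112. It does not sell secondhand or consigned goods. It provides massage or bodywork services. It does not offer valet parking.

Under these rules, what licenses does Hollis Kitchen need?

Compliance Permit, Operating Certificate

Sec. 14-1. seating 112 < 144 → High-Occupancy License not required.
Sec. 14-2. is located in Zone A → exempt from Massage Establishment Authorization.
Sec. 14-3. provides massage or bodywork services; does not sell secondhand or consigned goods → Standard Permit not required.
Sec. 14-4. years in business 11 ≤ 28; is located in Zone A → Operating Registration not required.
Sec. 14-5. provides massage or bodywork services; seating 112 ≤ 134 → Massage Establishment Authorization required.
Sec. 14-6. seating 112 ≤ 140; provides massage or bodywork services; years in business 11 < 12 → Compliance Permit required.
Sec. 14-7. provides massage or bodywork services; is located in Zone A (not: is located in the designated historic district) → Massage Establishment Permit not required.
Sec. 14-8. seating 112 ≤ 118; provides massage or bodywork services → Operating Permit not required.
Sec. 14-9. provides massage or bodywork services; seating 112 > 106 → Standard License not required.
Sec. 14-10. provides massage or bodywork services; years in business 11 < 12 → Operating Certificate required.
Sec. 14-11. is located in Zone A; years in business 11 ≤ 18 → Standard Authorization not required.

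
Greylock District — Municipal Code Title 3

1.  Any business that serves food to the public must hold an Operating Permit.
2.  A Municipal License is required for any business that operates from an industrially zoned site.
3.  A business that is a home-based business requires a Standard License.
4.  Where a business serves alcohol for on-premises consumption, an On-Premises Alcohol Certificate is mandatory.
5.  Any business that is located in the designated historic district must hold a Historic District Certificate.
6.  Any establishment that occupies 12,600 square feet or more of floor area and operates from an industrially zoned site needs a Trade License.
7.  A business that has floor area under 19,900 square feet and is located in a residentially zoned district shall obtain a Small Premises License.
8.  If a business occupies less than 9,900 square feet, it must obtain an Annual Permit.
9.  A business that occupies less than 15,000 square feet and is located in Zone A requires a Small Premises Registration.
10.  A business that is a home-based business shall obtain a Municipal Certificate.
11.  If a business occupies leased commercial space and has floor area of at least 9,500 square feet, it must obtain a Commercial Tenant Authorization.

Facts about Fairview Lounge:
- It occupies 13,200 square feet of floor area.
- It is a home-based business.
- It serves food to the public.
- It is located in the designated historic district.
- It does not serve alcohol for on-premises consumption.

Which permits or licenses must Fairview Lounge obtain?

Historic District Certificate, Municipal Certificate, Operating Permit, Standard License

1. serves food to the public → Operating Permit required.
2. is a home-based business (not: operates from an industrially zoned site) → Municipal License not required.
3. is a home-based business → Standard License required.
4. does not serve alcohol for on-premises consumption → On-Premises Alcohol Certificate not required.
5. is located in the designated historic district → Historic District Certificate required.
6. floor area 13,200 square feet ≥ 12,600 square feet; is a home-based business (not: operates from an industrially zoned site) → Trade License not required.
7. floor area 13,200 square feet < 19,900 square feet; is located in the designated historic district (not: is located in a residentially zoned district) → Small Premises License not required.
8. floor area 13,200 square feet ≥ 9,900 square feet → Annual Permit not required.
9. floor area 13,200 square feet < 15,000 square feet; is located in the designated historic district (not: is located in Zone A) → Small Premises Registration not required.
10. is a home-based business → Municipal Certificate required.
11. is a home-based business (not: occupies leased commercial space); floor area 13,200 square feet ≥ 9,500 square feet → Commercial Tenant Authorization not required.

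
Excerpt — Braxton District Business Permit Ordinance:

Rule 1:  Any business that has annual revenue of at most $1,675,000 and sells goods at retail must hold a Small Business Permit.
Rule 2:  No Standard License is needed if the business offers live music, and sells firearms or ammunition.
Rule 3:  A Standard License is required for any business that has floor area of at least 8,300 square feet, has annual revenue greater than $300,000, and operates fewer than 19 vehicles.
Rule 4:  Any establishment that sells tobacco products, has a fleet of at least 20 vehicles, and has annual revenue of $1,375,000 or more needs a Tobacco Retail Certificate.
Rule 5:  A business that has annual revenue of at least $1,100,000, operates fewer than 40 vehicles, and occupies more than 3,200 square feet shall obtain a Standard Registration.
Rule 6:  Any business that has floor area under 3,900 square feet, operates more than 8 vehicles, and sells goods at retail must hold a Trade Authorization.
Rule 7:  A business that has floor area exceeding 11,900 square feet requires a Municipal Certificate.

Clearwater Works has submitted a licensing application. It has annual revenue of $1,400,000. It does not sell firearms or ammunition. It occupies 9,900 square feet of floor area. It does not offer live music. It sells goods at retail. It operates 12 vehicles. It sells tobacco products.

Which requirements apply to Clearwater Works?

Small Business Permit, Standard License, Standard Registration

Rule 1: revenue $1,400,000 ≤ $1,675,000; sells goods at retail → Small Business Permit required.
Rule 2: does not offer live music; does not sell firearms or ammunition → Standard License exemption does not apply.
Rule 3: floor area 9,900 square feet ≥ 8,300 square feet; revenue $1,400,000 > $300,000; vehicles 12 < 19 → Standard License required.
Rule 4: sells tobacco products; vehicles 12 < 20; revenue $1,400,000 ≥ $1,375,000 → Tobacco Retail Certificate not required.
Rule 5: revenue $1,400,000 ≥ $1,100,000; vehicles 12 < 40; floor area 9,900 square feet > 3,200 square feet → Standard Registration required.
Rule 6: floor area 9,900 square feet ≥ 3,900 square feet; vehicles 12 > 8; sells goods at retail → Trade Authorization not required.
Rule 7: floor area 9,900 square feet ≤ 11,900 square feet → Municipal Certificate not required.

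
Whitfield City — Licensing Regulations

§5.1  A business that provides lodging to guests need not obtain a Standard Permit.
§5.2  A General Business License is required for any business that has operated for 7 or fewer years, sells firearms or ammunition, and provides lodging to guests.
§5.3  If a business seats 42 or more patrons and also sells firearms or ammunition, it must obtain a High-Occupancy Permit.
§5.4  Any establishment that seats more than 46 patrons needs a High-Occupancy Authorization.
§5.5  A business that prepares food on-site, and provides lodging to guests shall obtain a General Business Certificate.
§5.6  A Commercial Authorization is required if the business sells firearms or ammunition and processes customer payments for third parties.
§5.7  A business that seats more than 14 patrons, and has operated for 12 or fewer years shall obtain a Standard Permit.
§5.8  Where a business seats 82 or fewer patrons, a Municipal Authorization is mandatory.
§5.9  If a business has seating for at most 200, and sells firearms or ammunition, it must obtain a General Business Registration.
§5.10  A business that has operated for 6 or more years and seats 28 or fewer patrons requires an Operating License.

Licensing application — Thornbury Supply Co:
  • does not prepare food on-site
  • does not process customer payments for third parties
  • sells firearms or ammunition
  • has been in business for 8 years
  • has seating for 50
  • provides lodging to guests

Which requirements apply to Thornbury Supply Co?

General Business Registration, High-Occupancy Authorization, High-Occupancy Permit, Municipal Authorization

§5.1 provides lodging to guests → exempt from Standard Permit.
§5.2 years in business 8 > 7; sells firearms or ammunition; provides lodging to guests → General Business License not required.
§5.3 seating 50 ≥ 42; sells firearms or ammunition → High-Occupancy Permit required.
§5.4 seating 50 > 46 → High-Occupancy Authorization required.
§5.5 does not prepare food on-site; provides lodging to guests → General Business Certificate not required.
§5.6 sells firearms or ammunition; does not process customer payments for third parties → Commercial Authorization not required.
§5.7 seating 50 > 14; years in business 8 ≤ 12 → Standard Permit required.
§5.8 seating 50 ≤ 82 → Municipal Authorization required.
§5.9 seating 50 ≤ 200; sells firearms or ammunition → General Business Registration required.
§5.10 years in business 8 ≥ 6; seating 50 > 28 → Operating License not required.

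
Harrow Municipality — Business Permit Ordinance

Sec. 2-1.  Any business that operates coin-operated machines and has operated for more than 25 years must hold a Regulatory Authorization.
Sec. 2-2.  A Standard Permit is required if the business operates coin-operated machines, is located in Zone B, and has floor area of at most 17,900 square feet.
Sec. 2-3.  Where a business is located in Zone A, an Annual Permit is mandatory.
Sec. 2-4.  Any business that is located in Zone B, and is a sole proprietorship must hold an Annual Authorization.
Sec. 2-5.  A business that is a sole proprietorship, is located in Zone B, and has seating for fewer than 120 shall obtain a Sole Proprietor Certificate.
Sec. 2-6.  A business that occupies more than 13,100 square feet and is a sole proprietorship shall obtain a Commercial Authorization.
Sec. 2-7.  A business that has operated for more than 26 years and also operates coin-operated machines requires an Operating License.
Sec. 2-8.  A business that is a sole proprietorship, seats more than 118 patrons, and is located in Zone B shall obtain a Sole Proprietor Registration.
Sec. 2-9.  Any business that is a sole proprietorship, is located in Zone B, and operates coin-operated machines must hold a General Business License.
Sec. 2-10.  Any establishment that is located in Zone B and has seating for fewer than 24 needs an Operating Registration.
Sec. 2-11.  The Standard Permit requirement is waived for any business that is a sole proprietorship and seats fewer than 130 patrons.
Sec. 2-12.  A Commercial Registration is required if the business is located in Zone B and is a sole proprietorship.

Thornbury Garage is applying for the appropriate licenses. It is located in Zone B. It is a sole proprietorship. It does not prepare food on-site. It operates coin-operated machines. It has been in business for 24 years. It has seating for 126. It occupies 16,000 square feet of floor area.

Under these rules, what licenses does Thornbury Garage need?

Sec. 2-1. operates coin-operated machines; years in business 24 ≤ 25 → Regulatory Authorization not required.
Sec. 2-2. operates coin-operated machines; is located in Zone B; floor area 16,000 square feet ≤ 17,900 square feet → Standard Permit required.
Sec. 2-3. is located in Zone B (not: is located in Zone A) → Annual Permit not required.
Sec. 2-4. is located in Zone B; is a sole proprietorship → Annual Authorization required.
Sec. 2-5. is a sole proprietorship; is located in Zone B; seating 126 ≥ 120 → Sole Proprietor Certificate not required.
Sec. 2-6. floor area 16,000 square feet > 13,100 square feet; is a sole proprietorship → Commercial Authorization required.
Sec. 2-7. years in business 24 ≤ 26; operates coin-operated machines → Operating License not required.
Sec. 2-8. is a sole proprietorship; seating 126 > 118; is located in Zone B → Sole Proprietor Registration required.
Sec. 2-9. is a sole proprietorship; is located in Zone B; operates coin-operated machines → General Business License required.
Sec. 2-10. is located in Zone B; seating 126 ≥ 24 → Operating Registration not required.
Sec. 2-11. is a sole proprietorship; seating 126 < 130 → exempt from Standard Permit.
Sec. 2-12. is located in Zone B; is a sole proprietorship → Commercial Registration required.

Annual Authorization, Commercial Authorization, Commercial Registration, General Business License, Sole Proprietor Registration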